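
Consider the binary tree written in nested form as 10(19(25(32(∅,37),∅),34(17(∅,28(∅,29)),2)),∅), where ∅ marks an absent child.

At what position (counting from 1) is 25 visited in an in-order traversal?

In-order visits the left subtree, then the node, then the right subtree.
At 10: go left to 19.
  At 19: go left to 25.
    At 25: go left to 32.
      At 32: no left child.
      Visit 32.
      At 32: go right to 37.
        37 is a leaf — visit 37.
    Visit 25.
    At 25: no right child.
  Visit 19.
  At 19: go right to 34.
    At 34: go left to 17.
      At 17: no left child.
      Visit 17.
      At 17: go right to 28.
        At 28: no left child.
        Visit 28.
        At 28: go right to 29.
          29 is a leaf — visit 29.
    Visit 34.
    At 34: go right to 2.
      2 is a leaf — visit 2.
Visit 10.
At 10: no right child.
Full in-order sequence: 32, 37, 25, 19, 17, 28, 29, 34, 2, 10.

3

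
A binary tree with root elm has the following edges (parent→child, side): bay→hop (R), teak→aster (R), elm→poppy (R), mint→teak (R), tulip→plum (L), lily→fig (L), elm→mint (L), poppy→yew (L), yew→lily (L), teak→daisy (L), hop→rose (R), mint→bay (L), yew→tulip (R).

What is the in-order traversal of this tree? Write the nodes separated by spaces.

In-order visits the left subtree, then the node, then the right subtree.
At elm: go left to mint.
  At mint: go left to bay.
    At bay: no left child.
    Visit bay.
    At bay: go right to hop.
      At hop: no left child.
      Visit hop.
      At hop: go right to rose.
        rose is a leaf — visit rose.
  Visit mint.
  At mint: go right to teak.
    At teak: go left to daisy.
      daisy is a leaf — visit daisy.
    Visit teak.
    At teak: go right to aster.
      aster is a leaf — visit aster.
Visit elm.
At elm: go right to poppy.
  At poppy: go left to yew.
    At yew: go left to lily.
      At lily: go left to fig.
        fig is a leaf — visit fig.
      Visit lily.
      At lily: no right child.
    Visit yew.
    At yew: go right to tulip.
      At tulip: go left to plum.
        plum is a leaf — visit plum.
      Visit tulip.
      At tulip: no right child.
  Visit poppy.
  At poppy: no right child.

bay hop rose mint daisy teak aster elm fig lily yew plum tulip poppy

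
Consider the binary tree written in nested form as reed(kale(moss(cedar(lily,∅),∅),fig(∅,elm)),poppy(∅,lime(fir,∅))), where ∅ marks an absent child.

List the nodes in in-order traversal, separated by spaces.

lily cedar moss kale fig elm reed poppy fir lime

In-order visits the left subtree, then the node, then the right subtree.
At reed: go left to kale.
  At kale: go left to moss.
    At moss: go left to cedar.
      At cedar: go left to lily.
        lily is a leaf — visit lily.
      Visit cedar.
      At cedar: no right child.
    Visit moss.
    At moss: no right child.
  Visit kale.
  At kale: go right to fig.
    At fig: no left child.
    Visit fig.
    At fig: go right to elm.
      elm is a leaf — visit elm.
Visit reed.
At reed: go right to poppy.
  At poppy: no left child.
  Visit poppy.
  At poppy: go right to lime.
    At lime: go left to fir.
      fir is a leaf — visit fir.
    Visit lime.
    At lime: no right child.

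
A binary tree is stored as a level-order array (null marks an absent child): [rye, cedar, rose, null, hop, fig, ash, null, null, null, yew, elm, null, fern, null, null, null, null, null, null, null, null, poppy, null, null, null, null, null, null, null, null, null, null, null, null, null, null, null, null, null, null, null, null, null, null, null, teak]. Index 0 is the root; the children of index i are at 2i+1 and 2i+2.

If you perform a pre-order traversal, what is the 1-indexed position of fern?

11

Pre-order visits the node, then its left subtree, then its right subtree.
Visit rye.
At rye: go left to cedar.
  Visit cedar.
  At cedar: no left child.
  At cedar: go right to hop.
    Visit hop.
    At hop: no left child.
    At hop: go right to yew.
      Visit yew.
      At yew: no left child.
      At yew: go right to poppy.
        Visit poppy.
        At poppy: no left child.
        At poppy: go right to teak.
          teak is a leaf — visit teak.
At rye: go right to rose.
  Visit rose.
  At rose: go left to fig.
    Visit fig.
    At fig: go left to elm.
      elm is a leaf — visit elm.
    At fig: no right child.
  At rose: go right to ash.
    Visit ash.
    At ash: go left to fern.
      fern is a leaf — visit fern.
    At ash: no right child.
Full pre-order sequence: rye, cedar, hop, yew, poppy, teak, rose, fig, elm, ash, fern.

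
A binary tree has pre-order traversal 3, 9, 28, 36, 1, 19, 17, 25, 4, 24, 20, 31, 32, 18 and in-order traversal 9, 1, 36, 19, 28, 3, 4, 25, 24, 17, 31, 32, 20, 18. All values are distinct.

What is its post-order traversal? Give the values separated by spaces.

1 19 36 28 9 4 24 25 32 31 18 20 17 3

The first element of pre-order is the root; it splits in-order into left and right subtrees.
Root 3: left subtree has 5 nodes {9, 1, 36, 19, 28}, right has 8 {4, 25, 24, 17, 31, 32, 20, 18}.
  Root 9: left subtree has 0 nodes { }, right has 4 {1, 36, 19, 28}.
    Root 28: left subtree has 3 nodes {1, 36, 19}, right has 0 { }.
      Root 36: left subtree has 1 node {1}, right has 1 {19}.
  Root 17: left subtree has 3 nodes {4, 25, 24}, right has 4 {31, 32, 20, 18}.
    Root 25: left subtree has 1 node {4}, right has 1 {24}.
    Root 20: left subtree has 2 nodes {31, 32}, right has 1 {18}.
      Root 31: left subtree has 0 nodes { }, right has 1 {32}.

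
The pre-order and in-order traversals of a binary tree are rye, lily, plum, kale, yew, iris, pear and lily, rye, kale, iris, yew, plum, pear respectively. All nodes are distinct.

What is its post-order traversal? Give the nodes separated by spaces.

The first element of pre-order is the root; it splits in-order into left and right subtrees.
Root rye: left subtree has 1 node {lily}, right has 5 {kale, iris, yew, plum, pear}.
  Root plum: left subtree has 3 nodes {kale, iris, yew}, right has 1 {pear}.
    Root kale: left subtree has 0 nodes { }, right has 2 {iris, yew}.
      Root yew: left subtree has 1 node {iris}, right has 0 { }.

lily iris yew kale pear plum rye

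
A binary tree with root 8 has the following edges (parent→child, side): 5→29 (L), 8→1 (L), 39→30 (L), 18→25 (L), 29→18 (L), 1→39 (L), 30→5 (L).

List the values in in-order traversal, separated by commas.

25, 18, 29, 5, 30, 39, 1, 8

In-order visits the left subtree, then the node, then the right subtree.
At 8: go left to 1.
  At 1: go left to 39.
    At 39: go left to 30.
      At 30: go left to 5.
        At 5: go left to 29.
          At 29: go left to 18.
            At 18: go left to 25.
              25 is a leaf — visit 25.
            Visit 18.
            At 18: no right child.
          Visit 29.
          At 29: no right child.
        Visit 5.
        At 5: no right child.
      Visit 30.
      At 30: no right child.
    Visit 39.
    At 39: no right child.
  Visit 1.
  At 1: no right child.
Visit 8.
At 8: no right child.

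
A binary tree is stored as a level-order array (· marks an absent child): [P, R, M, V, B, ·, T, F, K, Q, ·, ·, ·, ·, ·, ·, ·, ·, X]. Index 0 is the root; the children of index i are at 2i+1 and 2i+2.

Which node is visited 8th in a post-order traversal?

T

Post-order visits the left subtree, then the right subtree, then the node.
At P: go left to R.
  At R: go left to V.
    At V: go left to F.
      F is a leaf — visit F.
    At V: go right to K.
      At K: no left child.
      At K: go right to X.
        X is a leaf — visit X.
      Visit K.
    Visit V.
  At R: go right to B.
    At B: go left to Q.
      Q is a leaf — visit Q.
    At B: no right child.
    Visit B.
  Visit R.
At P: go right to M.
  At M: no left child.
  At M: go right to T.
    T is a leaf — visit T.
  Visit M.
Visit P.
Full post-order sequence: F, X, K, V, Q, B, R, T, M, P.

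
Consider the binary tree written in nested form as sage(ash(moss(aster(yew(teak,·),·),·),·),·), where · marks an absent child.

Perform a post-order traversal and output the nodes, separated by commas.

teak, yew, aster, moss, ash, sage

Post-order visits the left subtree, then the right subtree, then the node.
At sage: go left to ash.
  At ash: go left to moss.
    At moss: go left to aster.
      At aster: go left to yew.
        At yew: go left to teak.
          teak is a leaf — visit teak.
        At yew: no right child.
        Visit yew.
      At aster: no right child.
      Visit aster.
    At moss: no right child.
    Visit moss.
  At ash: no right child.
  Visit ash.
At sage: no right child.
Visit sage.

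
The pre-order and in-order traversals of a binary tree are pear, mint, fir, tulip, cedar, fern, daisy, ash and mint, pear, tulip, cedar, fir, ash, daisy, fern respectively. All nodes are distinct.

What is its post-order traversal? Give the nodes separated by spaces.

The first element of pre-order is the root; it splits in-order into left and right subtrees.
Root pear: left subtree has 1 node {mint}, right has 6 {tulip, cedar, fir, ash, daisy, fern}.
  Root fir: left subtree has 2 nodes {tulip, cedar}, right has 3 {ash, daisy, fern}.
    Root tulip: left subtree has 0 nodes { }, right has 1 {cedar}.
    Root fern: left subtree has 2 nodes {ash, daisy}, right has 0 { }.
      Root daisy: left subtree has 1 node {ash}, right has 0 { }.

mint cedar tulip ash daisy fern fir pear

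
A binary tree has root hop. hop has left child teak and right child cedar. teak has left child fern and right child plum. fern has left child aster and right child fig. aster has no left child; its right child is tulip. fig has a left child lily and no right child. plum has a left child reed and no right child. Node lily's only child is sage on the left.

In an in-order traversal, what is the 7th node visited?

In-order visits the left subtree, then the node, then the right subtree.
At hop: go left to teak.
  At teak: go left to fern.
    At fern: go left to aster.
      At aster: no left child.
      Visit aster.
      At aster: go right to tulip.
        tulip is a leaf — visit tulip.
    Visit fern.
    At fern: go right to fig.
      At fig: go left to lily.
        At lily: go left to sage.
          sage is a leaf — visit sage.
        Visit lily.
        At lily: no right child.
      Visit fig.
      At fig: no right child.
  Visit teak.
  At teak: go right to plum.
    At plum: go left to reed.
      reed is a leaf — visit reed.
    Visit plum.
    At plum: no right child.
Visit hop.
At hop: go right to cedar.
  cedar is a leaf — visit cedar.
Full in-order sequence: aster, tulip, fern, sage, lily, fig, teak, reed, plum, hop, cedar.

teak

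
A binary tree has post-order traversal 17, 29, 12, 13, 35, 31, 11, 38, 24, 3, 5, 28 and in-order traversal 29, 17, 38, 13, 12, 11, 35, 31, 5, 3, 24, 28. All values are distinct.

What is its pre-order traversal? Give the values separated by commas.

28, 5, 38, 29, 17, 11, 13, 12, 31, 35, 3, 24

The last element of post-order is the root; it splits in-order into left and right subtrees.
Root 28: left subtree has 11 nodes {29, 17, 38, 13, 12, 11, 35, 31, 5, 3, 24}, right has 0 { }.
  Root 5: left subtree has 8 nodes {29, 17, 38, 13, 12, 11, 35, 31}, right has 2 {3, 24}.
    Root 38: left subtree has 2 nodes {29, 17}, right has 5 {13, 12, 11, 35, 31}.
      Root 29: left subtree has 0 nodes { }, right has 1 {17}.
      Root 11: left subtree has 2 nodes {13, 12}, right has 2 {35, 31}.
        Root 13: left subtree has 0 nodes { }, right has 1 {12}.
        Root 31: left subtree has 1 node {35}, right has 0 { }.
    Root 3: left subtree has 0 nodes { }, right has 1 {24}.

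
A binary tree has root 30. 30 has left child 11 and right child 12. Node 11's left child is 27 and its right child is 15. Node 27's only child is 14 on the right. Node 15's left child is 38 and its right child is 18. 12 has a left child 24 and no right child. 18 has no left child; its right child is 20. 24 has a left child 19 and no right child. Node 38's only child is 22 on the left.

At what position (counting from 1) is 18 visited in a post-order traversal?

6

Post-order visits the left subtree, then the right subtree, then the node.
At 30: go left to 11.
  At 11: go left to 27.
    At 27: no left child.
    At 27: go right to 14.
      14 is a leaf — visit 14.
    Visit 27.
  At 11: go right to 15.
    At 15: go left to 38.
      At 38: go left to 22.
        22 is a leaf — visit 22.
      At 38: no right child.
      Visit 38.
    At 15: go right to 18.
      At 18: no left child.
      At 18: go right to 20.
        20 is a leaf — visit 20.
      Visit 18.
    Visit 15.
  Visit 11.
At 30: go right to 12.
  At 12: go left to 24.
    At 24: go left to 19.
      19 is a leaf — visit 19.
    At 24: no right child.
    Visit 24.
  At 12: no right child.
  Visit 12.
Visit 30.
Full post-order sequence: 14, 27, 22, 38, 20, 18, 15, 11, 19, 24, 12, 30.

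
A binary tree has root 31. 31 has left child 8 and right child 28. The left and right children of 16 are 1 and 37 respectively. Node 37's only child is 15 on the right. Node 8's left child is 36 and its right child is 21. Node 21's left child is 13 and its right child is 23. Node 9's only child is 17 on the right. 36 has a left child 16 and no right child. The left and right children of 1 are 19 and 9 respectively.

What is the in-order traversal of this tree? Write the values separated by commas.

19, 1, 9, 17, 16, 37, 15, 36, 8, 13, 21, 23, 31, 28

In-order visits the left subtree, then the node, then the right subtree.
At 31: go left to 8.
  At 8: go left to 36.
    At 36: go left to 16.
      At 16: go left to 1.
        At 1: go left to 19.
          19 is a leaf — visit 19.
        Visit 1.
        At 1: go right to 9.
          At 9: no left child.
          Visit 9.
          At 9: go right to 17.
            17 is a leaf — visit 17.
      Visit 16.
      At 16: go right to 37.
        At 37: no left child.
        Visit 37.
        At 37: go right to 15.
          15 is a leaf — visit 15.
    Visit 36.
    At 36: no right child.
  Visit 8.
  At 8: go right to 21.
    At 21: go left to 13.
      13 is a leaf — visit 13.
    Visit 21.
    At 21: go right to 23.
      23 is a leaf — visit 23.
Visit 31.
At 31: go right to 28.
  28 is a leaf — visit 28.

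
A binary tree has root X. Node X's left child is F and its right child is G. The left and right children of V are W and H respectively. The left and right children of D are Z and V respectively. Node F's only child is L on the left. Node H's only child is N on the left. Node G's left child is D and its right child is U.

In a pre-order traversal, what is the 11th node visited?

Pre-order visits the node, then its left subtree, then its right subtree.
Visit X.
At X: go left to F.
  Visit F.
  At F: go left to L.
    L is a leaf — visit L.
  At F: no right child.
At X: go right to G.
  Visit G.
  At G: go left to D.
    Visit D.
    At D: go left to Z.
      Z is a leaf — visit Z.
    At D: go right to V.
      Visit V.
      At V: go left to W.
        W is a leaf — visit W.
      At V: go right to H.
        Visit H.
        At H: go left to N.
          N is a leaf — visit N.
        At H: no right child.
  At G: go right to U.
    U is a leaf — visit U.
Full pre-order sequence: X, F, L, G, D, Z, V, W, H, N, U.

U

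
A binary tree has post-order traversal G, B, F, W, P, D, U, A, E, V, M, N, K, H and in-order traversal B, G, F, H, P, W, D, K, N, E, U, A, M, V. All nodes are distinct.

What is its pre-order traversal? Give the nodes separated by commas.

H, F, B, G, K, D, P, W, N, M, E, A, U, V

The last element of post-order is the root; it splits in-order into left and right subtrees.
Root H: left subtree has 3 nodes {B, G, F}, right has 10 {P, W, D, K, N, E, U, A, M, V}.
  Root F: left subtree has 2 nodes {B, G}, right has 0 { }.
    Root B: left subtree has 0 nodes { }, right has 1 {G}.
  Root K: left subtree has 3 nodes {P, W, D}, right has 6 {N, E, U, A, M, V}.
    Root D: left subtree has 2 nodes {P, W}, right has 0 { }.
      Root P: left subtree has 0 nodes { }, right has 1 {W}.
    Root N: left subtree has 0 nodes { }, right has 5 {E, U, A, M, V}.
      Root M: left subtree has 3 nodes {E, U, A}, right has 1 {V}.
        Root E: left subtree has 0 nodes { }, right has 2 {U, A}.
          Root A: left subtree has 1 node {U}, right has 0 { }.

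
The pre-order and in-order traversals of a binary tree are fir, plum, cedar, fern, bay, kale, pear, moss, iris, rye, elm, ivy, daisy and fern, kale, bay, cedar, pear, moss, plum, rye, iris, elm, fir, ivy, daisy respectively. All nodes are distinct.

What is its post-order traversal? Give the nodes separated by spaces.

The first element of pre-order is the root; it splits in-order into left and right subtrees.
Root fir: left subtree has 10 nodes {fern, kale, bay, cedar, pear, moss, plum, rye, iris, elm}, right has 2 {ivy, daisy}.
  Root plum: left subtree has 6 nodes {fern, kale, bay, cedar, pear, moss}, right has 3 {rye, iris, elm}.
    Root cedar: left subtree has 3 nodes {fern, kale, bay}, right has 2 {pear, moss}.
      Root fern: left subtree has 0 nodes { }, right has 2 {kale, bay}.
        Root bay: left subtree has 1 node {kale}, right has 0 { }.
      Root pear: left subtree has 0 nodes { }, right has 1 {moss}.
    Root iris: left subtree has 1 node {rye}, right has 1 {elm}.
  Root ivy: left subtree has 0 nodes { }, right has 1 {daisy}.

kale bay fern moss pear cedar rye elm iris plum daisy ivy fir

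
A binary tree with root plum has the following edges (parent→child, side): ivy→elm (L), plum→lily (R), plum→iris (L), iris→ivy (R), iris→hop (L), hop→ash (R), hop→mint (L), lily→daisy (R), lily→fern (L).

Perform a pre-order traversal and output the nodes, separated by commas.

plum, iris, hop, mint, ash, ivy, elm, lily, fern, daisy

Pre-order visits the node, then its left subtree, then its right subtree.
Visit plum.
At plum: go left to iris.
  Visit iris.
  At iris: go left to hop.
    Visit hop.
    At hop: go left to mint.
      mint is a leaf — visit mint.
    At hop: go right to ash.
      ash is a leaf — visit ash.
  At iris: go right to ivy.
    Visit ivy.
    At ivy: go left to elm.
      elm is a leaf — visit elm.
    At ivy: no right child.
At plum: go right to lily.
  Visit lily.
  At lily: go left to fern.
    fern is a leaf — visit fern.
  At lily: go right to daisy.
    daisy is a leaf — visit daisy.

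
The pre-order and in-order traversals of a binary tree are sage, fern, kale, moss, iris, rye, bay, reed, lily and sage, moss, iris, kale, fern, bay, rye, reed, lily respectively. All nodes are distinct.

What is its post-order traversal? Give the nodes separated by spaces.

The first element of pre-order is the root; it splits in-order into left and right subtrees.
Root sage: left subtree has 0 nodes { }, right has 8 {moss, iris, kale, fern, bay, rye, reed, lily}.
  Root fern: left subtree has 3 nodes {moss, iris, kale}, right has 4 {bay, rye, reed, lily}.
    Root kale: left subtree has 2 nodes {moss, iris}, right has 0 { }.
      Root moss: left subtree has 0 nodes { }, right has 1 {iris}.
    Root rye: left subtree has 1 node {bay}, right has 2 {reed, lily}.
      Root reed: left subtree has 0 nodes { }, right has 1 {lily}.

iris moss kale bay lily reed rye fern sage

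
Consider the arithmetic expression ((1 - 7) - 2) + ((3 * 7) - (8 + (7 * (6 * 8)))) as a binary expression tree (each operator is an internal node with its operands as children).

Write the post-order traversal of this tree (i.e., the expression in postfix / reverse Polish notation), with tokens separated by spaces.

1 7 - 2 - 3 7 * 8 7 6 8 * * + - +

Post-order on an expression tree gives postfix notation: for each operator, emit left operand, right operand, then the operator.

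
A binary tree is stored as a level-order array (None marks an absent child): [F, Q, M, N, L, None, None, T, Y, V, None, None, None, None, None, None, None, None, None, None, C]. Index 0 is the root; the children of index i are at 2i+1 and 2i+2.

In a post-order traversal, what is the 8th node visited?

Post-order visits the left subtree, then the right subtree, then the node.
At F: go left to Q.
  At Q: go left to N.
    At N: go left to T.
      T is a leaf — visit T.
    At N: go right to Y.
      Y is a leaf — visit Y.
    Visit N.
  At Q: go right to L.
    At L: go left to V.
      At V: no left child.
      At V: go right to C.
        C is a leaf — visit C.
      Visit V.
    At L: no right child.
    Visit L.
  Visit Q.
At F: go right to M.
  M is a leaf — visit M.
Visit F.
Full post-order sequence: T, Y, N, C, V, L, Q, M, F.

M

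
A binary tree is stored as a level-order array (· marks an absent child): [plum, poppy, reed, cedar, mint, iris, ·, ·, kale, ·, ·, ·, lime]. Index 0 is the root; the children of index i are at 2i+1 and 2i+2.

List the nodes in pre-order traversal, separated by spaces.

plum poppy cedar kale mint reed iris lime

Pre-order visits the node, then its left subtree, then its right subtree.
Visit plum.
At plum: go left to poppy.
  Visit poppy.
  At poppy: go left to cedar.
    Visit cedar.
    At cedar: no left child.
    At cedar: go right to kale.
      kale is a leaf — visit kale.
  At poppy: go right to mint.
    mint is a leaf — visit mint.
At plum: go right to reed.
  Visit reed.
  At reed: go left to iris.
    Visit iris.
    At iris: no left child.
    At iris: go right to lime.
      lime is a leaf — visit lime.
  At reed: no right child.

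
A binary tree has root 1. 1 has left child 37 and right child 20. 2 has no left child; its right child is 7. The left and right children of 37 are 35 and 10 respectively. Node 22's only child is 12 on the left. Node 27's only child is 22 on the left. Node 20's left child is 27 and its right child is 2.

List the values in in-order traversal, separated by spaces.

35 37 10 1 12 22 27 20 2 7

In-order visits the left subtree, then the node, then the right subtree.
At 1: go left to 37.
  At 37: go left to 35.
    35 is a leaf — visit 35.
  Visit 37.
  At 37: go right to 10.
    10 is a leaf — visit 10.
Visit 1.
At 1: go right to 20.
  At 20: go left to 27.
    At 27: go left to 22.
      At 22: go left to 12.
        12 is a leaf — visit 12.
      Visit 22.
      At 22: no right child.
    Visit 27.
    At 27: no right child.
  Visit 20.
  At 20: go right to 2.
    At 2: no left child.
    Visit 2.
    At 2: go right to 7.
      7 is a leaf — visit 7.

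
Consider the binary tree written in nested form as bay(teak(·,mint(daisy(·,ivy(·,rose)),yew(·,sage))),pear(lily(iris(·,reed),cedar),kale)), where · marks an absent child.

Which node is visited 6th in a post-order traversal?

Post-order visits the left subtree, then the right subtree, then the node.
At bay: go left to teak.
  At teak: no left child.
  At teak: go right to mint.
    At mint: go left to daisy.
      At daisy: no left child.
      At daisy: go right to ivy.
        At ivy: no left child.
        At ivy: go right to rose.
          rose is a leaf — visit rose.
        Visit ivy.
      Visit daisy.
    At mint: go right to yew.
      At yew: no left child.
      At yew: go right to sage.
        sage is a leaf — visit sage.
      Visit yew.
    Visit mint.
  Visit teak.
At bay: go right to pear.
  At pear: go left to lily.
    At lily: go left to iris.
      At iris: no left child.
      At iris: go right to reed.
        reed is a leaf — visit reed.
      Visit iris.
    At lily: go right to cedar.
      cedar is a leaf — visit cedar.
    Visit lily.
  At pear: go right to kale.
    kale is a leaf — visit kale.
  Visit pear.
Visit bay.
Full post-order sequence: rose, ivy, daisy, sage, yew, mint, teak, reed, iris, cedar, lily, kale, pear, bay.

mint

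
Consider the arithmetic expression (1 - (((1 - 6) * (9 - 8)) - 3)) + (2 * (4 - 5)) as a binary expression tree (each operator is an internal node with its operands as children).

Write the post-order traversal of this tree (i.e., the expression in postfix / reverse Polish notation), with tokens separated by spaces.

1 1 6 - 9 8 - * 3 - - 2 4 5 - * +

Post-order on an expression tree gives postfix notation: for each operator, emit left operand, right operand, then the operator.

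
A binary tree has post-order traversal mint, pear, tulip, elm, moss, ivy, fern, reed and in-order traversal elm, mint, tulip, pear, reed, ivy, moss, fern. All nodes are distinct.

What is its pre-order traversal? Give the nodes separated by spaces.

The last element of post-order is the root; it splits in-order into left and right subtrees.
Root reed: left subtree has 4 nodes {elm, mint, tulip, pear}, right has 3 {ivy, moss, fern}.
  Root elm: left subtree has 0 nodes { }, right has 3 {mint, tulip, pear}.
    Root tulip: left subtree has 1 node {mint}, right has 1 {pear}.
  Root fern: left subtree has 2 nodes {ivy, moss}, right has 0 { }.
    Root ivy: left subtree has 0 nodes { }, right has 1 {moss}.

reed elm tulip mint pear fern ivy moss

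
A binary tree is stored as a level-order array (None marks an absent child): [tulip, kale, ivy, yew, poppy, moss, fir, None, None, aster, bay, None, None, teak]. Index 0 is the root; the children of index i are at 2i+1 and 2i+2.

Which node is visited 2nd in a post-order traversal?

Post-order visits the left subtree, then the right subtree, then the node.
At tulip: go left to kale.
  At kale: go left to yew.
    yew is a leaf — visit yew.
  At kale: go right to poppy.
    At poppy: go left to aster.
      aster is a leaf — visit aster.
    At poppy: go right to bay.
      bay is a leaf — visit bay.
    Visit poppy.
  Visit kale.
At tulip: go right to ivy.
  At ivy: go left to moss.
    moss is a leaf — visit moss.
  At ivy: go right to fir.
    At fir: go left to teak.
      teak is a leaf — visit teak.
    At fir: no right child.
    Visit fir.
  Visit ivy.
Visit tulip.
Full post-order sequence: yew, aster, bay, poppy, kale, moss, teak, fir, ivy, tulip.

aster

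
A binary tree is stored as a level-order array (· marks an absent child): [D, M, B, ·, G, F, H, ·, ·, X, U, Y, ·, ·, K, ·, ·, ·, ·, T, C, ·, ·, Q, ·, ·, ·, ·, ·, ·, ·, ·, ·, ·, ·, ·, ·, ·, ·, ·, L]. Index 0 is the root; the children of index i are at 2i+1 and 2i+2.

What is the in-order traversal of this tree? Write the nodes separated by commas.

M, T, L, X, C, G, U, D, Q, Y, F, B, H, K

In-order visits the left subtree, then the node, then the right subtree.
At D: go left to M.
  At M: no left child.
  Visit M.
  At M: go right to G.
    At G: go left to X.
      At X: go left to T.
        At T: no left child.
        Visit T.
        At T: go right to L.
          L is a leaf — visit L.
      Visit X.
      At X: go right to C.
        C is a leaf — visit C.
    Visit G.
    At G: go right to U.
      U is a leaf — visit U.
Visit D.
At D: go right to B.
  At B: go left to F.
    At F: go left to Y.
      At Y: go left to Q.
        Q is a leaf — visit Q.
      Visit Y.
      At Y: no right child.
    Visit F.
    At F: no right child.
  Visit B.
  At B: go right to H.
    At H: no left child.
    Visit H.
    At H: go right to K.
      K is a leaf — visit K.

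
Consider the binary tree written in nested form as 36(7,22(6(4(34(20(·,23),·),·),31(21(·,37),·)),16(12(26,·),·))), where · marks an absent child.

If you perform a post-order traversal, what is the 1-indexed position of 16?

12

Post-order visits the left subtree, then the right subtree, then the node.
At 36: go left to 7.
  7 is a leaf — visit 7.
At 36: go right to 22.
  At 22: go left to 6.
    At 6: go left to 4.
      At 4: go left to 34.
        At 34: go left to 20.
          At 20: no left child.
          At 20: go right to 23.
            23 is a leaf — visit 23.
          Visit 20.
        At 34: no right child.
        Visit 34.
      At 4: no right child.
      Visit 4.
    At 6: go right to 31.
      At 31: go left to 21.
        At 21: no left child.
        At 21: go right to 37.
          37 is a leaf — visit 37.
        Visit 21.
      At 31: no right child.
      Visit 31.
    Visit 6.
  At 22: go right to 16.
    At 16: go left to 12.
      At 12: go left to 26.
        26 is a leaf — visit 26.
      At 12: no right child.
      Visit 12.
    At 16: no right child.
    Visit 16.
  Visit 22.
Visit 36.
Full post-order sequence: 7, 23, 20, 34, 4, 37, 21, 31, 6, 26, 12, 16, 22, 36.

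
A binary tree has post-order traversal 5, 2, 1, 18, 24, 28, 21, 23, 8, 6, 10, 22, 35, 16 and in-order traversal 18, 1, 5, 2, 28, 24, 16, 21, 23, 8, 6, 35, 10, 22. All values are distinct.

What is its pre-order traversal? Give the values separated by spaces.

16 28 18 1 2 5 24 35 6 8 23 21 22 10

The last element of post-order is the root; it splits in-order into left and right subtrees.
Root 16: left subtree has 6 nodes {18, 1, 5, 2, 28, 24}, right has 7 {21, 23, 8, 6, 35, 10, 22}.
  Root 28: left subtree has 4 nodes {18, 1, 5, 2}, right has 1 {24}.
    Root 18: left subtree has 0 nodes { }, right has 3 {1, 5, 2}.
      Root 1: left subtree has 0 nodes { }, right has 2 {5, 2}.
        Root 2: left subtree has 1 node {5}, right has 0 { }.
  Root 35: left subtree has 4 nodes {21, 23, 8, 6}, right has 2 {10, 22}.
    Root 6: left subtree has 3 nodes {21, 23, 8}, right has 0 { }.
      Root 8: left subtree has 2 nodes {21, 23}, right has 0 { }.
        Root 23: left subtree has 1 node {21}, right has 0 { }.
    Root 22: left subtree has 1 node {10}, right has 0 { }.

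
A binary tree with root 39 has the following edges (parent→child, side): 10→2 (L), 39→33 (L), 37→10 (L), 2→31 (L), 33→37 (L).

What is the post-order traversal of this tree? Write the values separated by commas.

Post-order visits the left subtree, then the right subtree, then the node.
At 39: go left to 33.
  At 33: go left to 37.
    At 37: go left to 10.
      At 10: go left to 2.
        At 2: go left to 31.
          31 is a leaf — visit 31.
        At 2: no right child.
        Visit 2.
      At 10: no right child.
      Visit 10.
    At 37: no right child.
    Visit 37.
  At 33: no right child.
  Visit 33.
At 39: no right child.
Visit 39.

31, 2, 10, 37, 33, 39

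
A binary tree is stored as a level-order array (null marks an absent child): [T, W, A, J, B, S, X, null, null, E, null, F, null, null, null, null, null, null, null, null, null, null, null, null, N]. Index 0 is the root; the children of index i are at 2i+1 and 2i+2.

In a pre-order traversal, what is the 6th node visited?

Pre-order visits the node, then its left subtree, then its right subtree.
Visit T.
At T: go left to W.
  Visit W.
  At W: go left to J.
    J is a leaf — visit J.
  At W: go right to B.
    Visit B.
    At B: go left to E.
      E is a leaf — visit E.
    At B: no right child.
At T: go right to A.
  Visit A.
  At A: go left to S.
    Visit S.
    At S: go left to F.
      Visit F.
      At F: no left child.
      At F: go right to N.
        N is a leaf — visit N.
    At S: no right child.
  At A: go right to X.
    X is a leaf — visit X.
Full pre-order sequence: T, W, J, B, E, A, S, F, N, X.

A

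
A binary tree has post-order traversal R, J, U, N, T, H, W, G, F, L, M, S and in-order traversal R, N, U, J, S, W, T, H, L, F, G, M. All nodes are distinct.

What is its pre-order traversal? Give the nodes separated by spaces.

S N R U J M L W H T F G

The last element of post-order is the root; it splits in-order into left and right subtrees.
Root S: left subtree has 4 nodes {R, N, U, J}, right has 7 {W, T, H, L, F, G, M}.
  Root N: left subtree has 1 node {R}, right has 2 {U, J}.
    Root U: left subtree has 0 nodes { }, right has 1 {J}.
  Root M: left subtree has 6 nodes {W, T, H, L, F, G}, right has 0 { }.
    Root L: left subtree has 3 nodes {W, T, H}, right has 2 {F, G}.
      Root W: left subtree has 0 nodes { }, right has 2 {T, H}.
        Root H: left subtree has 1 node {T}, right has 0 { }.
      Root F: left subtree has 0 nodes { }, right has 1 {G}.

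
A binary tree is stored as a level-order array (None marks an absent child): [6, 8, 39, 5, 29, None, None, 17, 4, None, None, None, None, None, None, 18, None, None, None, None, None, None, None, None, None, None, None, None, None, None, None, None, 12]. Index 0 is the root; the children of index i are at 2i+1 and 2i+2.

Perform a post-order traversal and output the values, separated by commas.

Post-order visits the left subtree, then the right subtree, then the node.
At 6: go left to 8.
  At 8: go left to 5.
    At 5: go left to 17.
      At 17: go left to 18.
        At 18: no left child.
        At 18: go right to 12.
          12 is a leaf — visit 12.
        Visit 18.
      At 17: no right child.
      Visit 17.
    At 5: go right to 4.
      4 is a leaf — visit 4.
    Visit 5.
  At 8: go right to 29.
    29 is a leaf — visit 29.
  Visit 8.
At 6: go right to 39.
  39 is a leaf — visit 39.
Visit 6.

12, 18, 17, 4, 5, 29, 8, 39, 6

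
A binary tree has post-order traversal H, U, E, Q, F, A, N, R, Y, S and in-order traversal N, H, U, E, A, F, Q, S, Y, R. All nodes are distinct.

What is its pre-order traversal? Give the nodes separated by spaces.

S N A E U H F Q Y R

The last element of post-order is the root; it splits in-order into left and right subtrees.
Root S: left subtree has 7 nodes {N, H, U, E, A, F, Q}, right has 2 {Y, R}.
  Root N: left subtree has 0 nodes { }, right has 6 {H, U, E, A, F, Q}.
    Root A: left subtree has 3 nodes {H, U, E}, right has 2 {F, Q}.
      Root E: left subtree has 2 nodes {H, U}, right has 0 { }.
        Root U: left subtree has 1 node {H}, right has 0 { }.
      Root F: left subtree has 0 nodes { }, right has 1 {Q}.
  Root Y: left subtree has 0 nodes { }, right has 1 {R}.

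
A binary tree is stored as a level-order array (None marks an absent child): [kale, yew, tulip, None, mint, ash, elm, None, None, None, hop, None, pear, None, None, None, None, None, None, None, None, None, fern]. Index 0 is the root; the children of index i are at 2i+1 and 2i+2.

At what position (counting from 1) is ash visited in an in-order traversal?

In-order visits the left subtree, then the node, then the right subtree.
At kale: go left to yew.
  At yew: no left child.
  Visit yew.
  At yew: go right to mint.
    At mint: no left child.
    Visit mint.
    At mint: go right to hop.
      At hop: no left child.
      Visit hop.
      At hop: go right to fern.
        fern is a leaf — visit fern.
Visit kale.
At kale: go right to tulip.
  At tulip: go left to ash.
    At ash: no left child.
    Visit ash.
    At ash: go right to pear.
      pear is a leaf — visit pear.
  Visit tulip.
  At tulip: go right to elm.
    elm is a leaf — visit elm.
Full in-order sequence: yew, mint, hop, fern, kale, ash, pear, tulip, elm.

6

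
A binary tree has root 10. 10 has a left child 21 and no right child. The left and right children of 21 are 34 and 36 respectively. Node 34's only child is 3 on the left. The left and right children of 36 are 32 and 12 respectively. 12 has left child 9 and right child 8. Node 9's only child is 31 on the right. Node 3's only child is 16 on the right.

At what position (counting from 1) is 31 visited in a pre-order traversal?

10

Pre-order visits the node, then its left subtree, then its right subtree.
Visit 10.
At 10: go left to 21.
  Visit 21.
  At 21: go left to 34.
    Visit 34.
    At 34: go left to 3.
      Visit 3.
      At 3: no left child.
      At 3: go right to 16.
        16 is a leaf — visit 16.
    At 34: no right child.
  At 21: go right to 36.
    Visit 36.
    At 36: go left to 32.
      32 is a leaf — visit 32.
    At 36: go right to 12.
      Visit 12.
      At 12: go left to 9.
        Visit 9.
        At 9: no left child.
        At 9: go right to 31.
          31 is a leaf — visit 31.
      At 12: go right to 8.
        8 is a leaf — visit 8.
At 10: no right child.
Full pre-order sequence: 10, 21, 34, 3, 16, 36, 32, 12, 9, 31, 8.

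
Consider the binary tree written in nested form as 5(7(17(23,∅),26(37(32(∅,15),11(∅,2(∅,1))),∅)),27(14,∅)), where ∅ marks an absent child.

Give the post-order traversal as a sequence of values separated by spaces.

Post-order visits the left subtree, then the right subtree, then the node.
At 5: go left to 7.
  At 7: go left to 17.
    At 17: go left to 23.
      23 is a leaf — visit 23.
    At 17: no right child.
    Visit 17.
  At 7: go right to 26.
    At 26: go left to 37.
      At 37: go left to 32.
        At 32: no left child.
        At 32: go right to 15.
          15 is a leaf — visit 15.
        Visit 32.
      At 37: go right to 11.
        At 11: no left child.
        At 11: go right to 2.
          At 2: no left child.
          At 2: go right to 1.
            1 is a leaf — visit 1.
          Visit 2.
        Visit 11.
      Visit 37.
    At 26: no right child.
    Visit 26.
  Visit 7.
At 5: go right to 27.
  At 27: go left to 14.
    14 is a leaf — visit 14.
  At 27: no right child.
  Visit 27.
Visit 5.

23 17 15 32 1 2 11 37 26 7 14 27 5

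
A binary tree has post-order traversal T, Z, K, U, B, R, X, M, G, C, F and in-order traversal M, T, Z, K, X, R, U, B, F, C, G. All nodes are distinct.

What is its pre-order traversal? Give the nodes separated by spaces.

F M X K Z T R B U C G

The last element of post-order is the root; it splits in-order into left and right subtrees.
Root F: left subtree has 8 nodes {M, T, Z, K, X, R, U, B}, right has 2 {C, G}.
  Root M: left subtree has 0 nodes { }, right has 7 {T, Z, K, X, R, U, B}.
    Root X: left subtree has 3 nodes {T, Z, K}, right has 3 {R, U, B}.
      Root K: left subtree has 2 nodes {T, Z}, right has 0 { }.
        Root Z: left subtree has 1 node {T}, right has 0 { }.
      Root R: left subtree has 0 nodes { }, right has 2 {U, B}.
        Root B: left subtree has 1 node {U}, right has 0 { }.
  Root C: left subtree has 0 nodes { }, right has 1 {G}.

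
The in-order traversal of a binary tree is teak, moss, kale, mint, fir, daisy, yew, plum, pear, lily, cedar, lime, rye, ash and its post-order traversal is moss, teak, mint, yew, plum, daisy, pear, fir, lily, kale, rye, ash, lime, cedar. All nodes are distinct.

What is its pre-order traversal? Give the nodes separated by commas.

The last element of post-order is the root; it splits in-order into left and right subtrees.
Root cedar: left subtree has 10 nodes {teak, moss, kale, mint, fir, daisy, yew, plum, pear, lily}, right has 3 {lime, rye, ash}.
  Root kale: left subtree has 2 nodes {teak, moss}, right has 7 {mint, fir, daisy, yew, plum, pear, lily}.
    Root teak: left subtree has 0 nodes { }, right has 1 {moss}.
    Root lily: left subtree has 6 nodes {mint, fir, daisy, yew, plum, pear}, right has 0 { }.
      Root fir: left subtree has 1 node {mint}, right has 4 {daisy, yew, plum, pear}.
        Root pear: left subtree has 3 nodes {daisy, yew, plum}, right has 0 { }.
          Root daisy: left subtree has 0 nodes { }, right has 2 {yew, plum}.
            Root plum: left subtree has 1 node {yew}, right has 0 { }.
  Root lime: left subtree has 0 nodes { }, right has 2 {rye, ash}.
    Root ash: left subtree has 1 node {rye}, right has 0 { }.

cedar, kale, teak, moss, lily, fir, mint, pear, daisy, plum, yew, lime, ash, rye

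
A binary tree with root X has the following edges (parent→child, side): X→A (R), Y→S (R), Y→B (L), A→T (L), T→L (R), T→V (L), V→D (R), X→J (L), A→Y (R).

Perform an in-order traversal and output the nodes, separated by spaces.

In-order visits the left subtree, then the node, then the right subtree.
At X: go left to J.
  J is a leaf — visit J.
Visit X.
At X: go right to A.
  At A: go left to T.
    At T: go left to V.
      At V: no left child.
      Visit V.
      At V: go right to D.
        D is a leaf — visit D.
    Visit T.
    At T: go right to L.
      L is a leaf — visit L.
  Visit A.
  At A: go right to Y.
    At Y: go left to B.
      B is a leaf — visit B.
    Visit Y.
    At Y: go right to S.
      S is a leaf — visit S.

J X V D T L A B Y S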